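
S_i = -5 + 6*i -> [-5, 1, 7, 13, 19]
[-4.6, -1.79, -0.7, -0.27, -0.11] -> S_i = -4.60*0.39^i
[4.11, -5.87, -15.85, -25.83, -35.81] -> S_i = 4.11 + -9.98*i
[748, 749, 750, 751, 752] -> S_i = 748 + 1*i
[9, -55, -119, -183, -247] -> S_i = 9 + -64*i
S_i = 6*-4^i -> [6, -24, 96, -384, 1536]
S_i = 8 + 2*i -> [8, 10, 12, 14, 16]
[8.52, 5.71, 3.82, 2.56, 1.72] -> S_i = 8.52*0.67^i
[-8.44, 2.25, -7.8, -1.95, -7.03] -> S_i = Random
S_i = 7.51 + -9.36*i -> [7.51, -1.85, -11.21, -20.57, -29.93]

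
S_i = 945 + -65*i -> [945, 880, 815, 750, 685]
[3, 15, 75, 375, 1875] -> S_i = 3*5^i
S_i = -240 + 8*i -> [-240, -232, -224, -216, -208]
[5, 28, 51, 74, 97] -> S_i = 5 + 23*i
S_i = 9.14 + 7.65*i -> [9.14, 16.79, 24.44, 32.09, 39.74]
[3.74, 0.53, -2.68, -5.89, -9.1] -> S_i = 3.74 + -3.21*i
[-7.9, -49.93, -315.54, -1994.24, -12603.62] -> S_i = -7.90*6.32^i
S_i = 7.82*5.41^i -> [7.82, 42.31, 228.88, 1238.22, 6698.78]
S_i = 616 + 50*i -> [616, 666, 716, 766, 816]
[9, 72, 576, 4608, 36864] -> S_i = 9*8^i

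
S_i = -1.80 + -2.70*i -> [-1.8, -4.5, -7.2, -9.9, -12.6]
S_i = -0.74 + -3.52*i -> [-0.74, -4.26, -7.78, -11.3, -14.82]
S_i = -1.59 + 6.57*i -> [-1.59, 4.98, 11.55, 18.12, 24.69]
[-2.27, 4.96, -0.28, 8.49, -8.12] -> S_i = Random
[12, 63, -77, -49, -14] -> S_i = Random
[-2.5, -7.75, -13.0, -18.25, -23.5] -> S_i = -2.50 + -5.25*i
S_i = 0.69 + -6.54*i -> [0.69, -5.85, -12.39, -18.93, -25.47]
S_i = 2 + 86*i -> [2, 88, 174, 260, 346]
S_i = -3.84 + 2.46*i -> [-3.84, -1.38, 1.08, 3.54, 6.0]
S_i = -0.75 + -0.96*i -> [-0.75, -1.71, -2.67, -3.63, -4.59]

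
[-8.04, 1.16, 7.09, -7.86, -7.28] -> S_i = Random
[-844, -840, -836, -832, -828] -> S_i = -844 + 4*i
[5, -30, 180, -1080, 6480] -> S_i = 5*-6^i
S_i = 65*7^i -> [65, 455, 3185, 22295, 156065]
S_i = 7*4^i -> [7, 28, 112, 448, 1792]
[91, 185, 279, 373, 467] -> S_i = 91 + 94*i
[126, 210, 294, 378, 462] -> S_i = 126 + 84*i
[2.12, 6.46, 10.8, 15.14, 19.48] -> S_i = 2.12 + 4.34*i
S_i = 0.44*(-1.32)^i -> [0.44, -0.58, 0.77, -1.01, 1.34]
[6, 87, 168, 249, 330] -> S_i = 6 + 81*i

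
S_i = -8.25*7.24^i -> [-8.25, -59.73, -432.45, -3130.9, -22667.74]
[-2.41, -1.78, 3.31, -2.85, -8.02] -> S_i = Random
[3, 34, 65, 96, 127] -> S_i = 3 + 31*i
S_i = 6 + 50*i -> [6, 56, 106, 156, 206]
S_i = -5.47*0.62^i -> [-5.47, -3.39, -2.1, -1.3, -0.81]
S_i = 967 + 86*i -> [967, 1053, 1139, 1225, 1311]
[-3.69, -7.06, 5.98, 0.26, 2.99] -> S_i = Random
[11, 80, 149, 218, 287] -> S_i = 11 + 69*i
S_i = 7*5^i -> [7, 35, 175, 875, 4375]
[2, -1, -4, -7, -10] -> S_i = 2 + -3*i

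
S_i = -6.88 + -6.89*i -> [-6.88, -13.77, -20.66, -27.55, -34.44]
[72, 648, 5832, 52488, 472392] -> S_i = 72*9^i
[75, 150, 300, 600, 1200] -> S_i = 75*2^i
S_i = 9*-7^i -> [9, -63, 441, -3087, 21609]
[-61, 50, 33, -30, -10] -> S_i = Random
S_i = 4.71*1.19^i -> [4.71, 5.6, 6.67, 7.94, 9.45]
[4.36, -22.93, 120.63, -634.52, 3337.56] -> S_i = 4.36*(-5.26)^i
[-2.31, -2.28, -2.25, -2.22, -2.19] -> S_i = -2.31 + 0.03*i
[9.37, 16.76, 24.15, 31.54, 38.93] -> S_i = 9.37 + 7.39*i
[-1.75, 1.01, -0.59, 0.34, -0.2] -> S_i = -1.75*(-0.58)^i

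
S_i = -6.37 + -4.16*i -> [-6.37, -10.53, -14.69, -18.85, -23.01]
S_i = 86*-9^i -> [86, -774, 6966, -62694, 564246]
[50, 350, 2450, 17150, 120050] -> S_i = 50*7^i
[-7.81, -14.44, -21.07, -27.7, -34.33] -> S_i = -7.81 + -6.63*i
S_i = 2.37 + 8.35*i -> [2.37, 10.72, 19.07, 27.42, 35.77]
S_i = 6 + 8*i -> [6, 14, 22, 30, 38]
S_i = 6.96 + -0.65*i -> [6.96, 6.31, 5.66, 5.01, 4.36]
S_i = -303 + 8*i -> [-303, -295, -287, -279, -271]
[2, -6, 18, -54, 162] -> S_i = 2*-3^i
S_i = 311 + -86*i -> [311, 225, 139, 53, -33]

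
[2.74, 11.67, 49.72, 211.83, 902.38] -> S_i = 2.74*4.26^i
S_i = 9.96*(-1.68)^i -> [9.96, -16.73, 28.11, -47.23, 79.34]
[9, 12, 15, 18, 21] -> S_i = 9 + 3*i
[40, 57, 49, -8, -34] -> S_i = Random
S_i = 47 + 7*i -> [47, 54, 61, 68, 75]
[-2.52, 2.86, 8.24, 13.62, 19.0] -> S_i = -2.52 + 5.38*i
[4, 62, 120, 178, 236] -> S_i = 4 + 58*i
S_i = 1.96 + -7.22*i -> [1.96, -5.26, -12.48, -19.7, -26.92]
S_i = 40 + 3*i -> [40, 43, 46, 49, 52]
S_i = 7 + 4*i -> [7, 11, 15, 19, 23]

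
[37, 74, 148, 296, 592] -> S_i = 37*2^i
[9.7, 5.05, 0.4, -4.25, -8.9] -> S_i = 9.70 + -4.65*i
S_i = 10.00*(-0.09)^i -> [10.0, -0.9, 0.08, -0.01, 0.0]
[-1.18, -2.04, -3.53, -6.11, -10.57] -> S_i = -1.18*1.73^i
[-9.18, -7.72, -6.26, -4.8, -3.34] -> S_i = -9.18 + 1.46*i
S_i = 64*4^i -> [64, 256, 1024, 4096, 16384]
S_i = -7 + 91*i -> [-7, 84, 175, 266, 357]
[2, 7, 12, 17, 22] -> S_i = 2 + 5*i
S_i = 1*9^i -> [1, 9, 81, 729, 6561]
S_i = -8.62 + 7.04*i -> [-8.62, -1.58, 5.46, 12.5, 19.54]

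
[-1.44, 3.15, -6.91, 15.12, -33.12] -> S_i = -1.44*(-2.19)^i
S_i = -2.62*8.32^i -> [-2.62, -21.8, -181.36, -1508.94, -12554.36]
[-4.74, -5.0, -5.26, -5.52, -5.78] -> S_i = -4.74 + -0.26*i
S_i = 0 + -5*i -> [0, -5, -10, -15, -20]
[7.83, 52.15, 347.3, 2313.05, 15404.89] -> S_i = 7.83*6.66^i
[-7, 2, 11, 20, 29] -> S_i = -7 + 9*i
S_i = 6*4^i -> [6, 24, 96, 384, 1536]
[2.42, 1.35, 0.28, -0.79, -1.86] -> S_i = 2.42 + -1.07*i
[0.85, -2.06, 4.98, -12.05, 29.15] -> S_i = 0.85*(-2.42)^i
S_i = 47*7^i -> [47, 329, 2303, 16121, 112847]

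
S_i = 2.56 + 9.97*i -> [2.56, 12.53, 22.5, 32.47, 42.44]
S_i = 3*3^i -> [3, 9, 27, 81, 243]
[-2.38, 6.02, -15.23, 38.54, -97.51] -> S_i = -2.38*(-2.53)^i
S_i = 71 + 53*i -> [71, 124, 177, 230, 283]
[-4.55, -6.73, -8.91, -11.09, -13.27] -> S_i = -4.55 + -2.18*i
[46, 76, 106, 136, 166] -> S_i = 46 + 30*i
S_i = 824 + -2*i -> [824, 822, 820, 818, 816]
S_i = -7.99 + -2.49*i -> [-7.99, -10.48, -12.97, -15.46, -17.95]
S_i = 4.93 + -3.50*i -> [4.93, 1.43, -2.07, -5.57, -9.07]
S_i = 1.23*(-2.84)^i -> [1.23, -3.49, 9.92, -28.17, 80.02]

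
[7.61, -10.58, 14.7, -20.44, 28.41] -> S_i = 7.61*(-1.39)^i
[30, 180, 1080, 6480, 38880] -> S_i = 30*6^i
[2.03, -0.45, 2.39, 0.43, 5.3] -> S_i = Random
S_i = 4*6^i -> [4, 24, 144, 864, 5184]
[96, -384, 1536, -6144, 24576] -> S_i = 96*-4^i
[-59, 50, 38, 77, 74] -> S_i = Random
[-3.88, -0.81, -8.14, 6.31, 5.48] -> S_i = Random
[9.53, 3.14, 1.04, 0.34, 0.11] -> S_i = 9.53*0.33^i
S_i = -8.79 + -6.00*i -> [-8.79, -14.79, -20.79, -26.79, -32.79]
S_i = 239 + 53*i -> [239, 292, 345, 398, 451]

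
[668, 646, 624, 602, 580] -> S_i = 668 + -22*i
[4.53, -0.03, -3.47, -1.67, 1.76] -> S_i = Random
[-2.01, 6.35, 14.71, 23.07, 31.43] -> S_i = -2.01 + 8.36*i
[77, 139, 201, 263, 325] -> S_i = 77 + 62*i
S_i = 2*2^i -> [2, 4, 8, 16, 32]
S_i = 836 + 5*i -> [836, 841, 846, 851, 856]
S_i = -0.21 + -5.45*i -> [-0.21, -5.66, -11.11, -16.56, -22.01]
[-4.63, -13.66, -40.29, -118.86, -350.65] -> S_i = -4.63*2.95^i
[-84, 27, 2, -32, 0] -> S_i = Random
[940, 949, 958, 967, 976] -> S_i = 940 + 9*i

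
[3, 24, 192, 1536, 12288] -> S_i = 3*8^i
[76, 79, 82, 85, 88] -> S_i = 76 + 3*i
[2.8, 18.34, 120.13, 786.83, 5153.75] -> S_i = 2.80*6.55^i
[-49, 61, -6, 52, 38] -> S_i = Random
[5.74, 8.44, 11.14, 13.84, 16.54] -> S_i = 5.74 + 2.70*i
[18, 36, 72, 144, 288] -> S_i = 18*2^i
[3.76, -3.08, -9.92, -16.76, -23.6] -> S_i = 3.76 + -6.84*i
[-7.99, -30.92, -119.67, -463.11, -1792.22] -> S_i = -7.99*3.87^i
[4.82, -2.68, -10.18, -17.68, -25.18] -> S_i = 4.82 + -7.50*i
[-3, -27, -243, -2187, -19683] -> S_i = -3*9^i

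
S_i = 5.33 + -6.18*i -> [5.33, -0.85, -7.03, -13.21, -19.39]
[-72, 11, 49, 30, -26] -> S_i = Random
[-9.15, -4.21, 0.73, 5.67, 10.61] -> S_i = -9.15 + 4.94*i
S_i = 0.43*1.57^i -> [0.43, 0.68, 1.06, 1.66, 2.61]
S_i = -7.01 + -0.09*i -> [-7.01, -7.1, -7.19, -7.28, -7.37]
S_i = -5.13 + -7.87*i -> [-5.13, -13.0, -20.87, -28.74, -36.61]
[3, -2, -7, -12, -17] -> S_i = 3 + -5*i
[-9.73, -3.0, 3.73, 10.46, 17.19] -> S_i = -9.73 + 6.73*i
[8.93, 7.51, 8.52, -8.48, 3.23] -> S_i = Random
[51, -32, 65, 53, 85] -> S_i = Random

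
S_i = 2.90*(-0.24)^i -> [2.9, -0.7, 0.17, -0.04, 0.01]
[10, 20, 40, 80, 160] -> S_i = 10*2^i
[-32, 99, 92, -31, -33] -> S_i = Random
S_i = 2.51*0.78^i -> [2.51, 1.96, 1.53, 1.19, 0.93]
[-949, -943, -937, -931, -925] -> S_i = -949 + 6*i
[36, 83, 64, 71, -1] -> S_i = Random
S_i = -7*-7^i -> [-7, 49, -343, 2401, -16807]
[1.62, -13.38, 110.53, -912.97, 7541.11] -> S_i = 1.62*(-8.26)^i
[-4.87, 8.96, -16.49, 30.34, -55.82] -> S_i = -4.87*(-1.84)^i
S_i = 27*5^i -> [27, 135, 675, 3375, 16875]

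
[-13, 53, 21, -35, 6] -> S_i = Random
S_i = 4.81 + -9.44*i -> [4.81, -4.63, -14.07, -23.51, -32.95]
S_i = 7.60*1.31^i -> [7.6, 9.96, 13.04, 17.09, 22.38]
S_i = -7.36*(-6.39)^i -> [-7.36, 47.03, -300.52, 1920.35, -12271.04]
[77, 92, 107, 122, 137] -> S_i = 77 + 15*i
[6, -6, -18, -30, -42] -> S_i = 6 + -12*i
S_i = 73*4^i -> [73, 292, 1168, 4672, 18688]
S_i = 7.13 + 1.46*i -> [7.13, 8.59, 10.05, 11.51, 12.97]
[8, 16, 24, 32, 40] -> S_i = 8 + 8*i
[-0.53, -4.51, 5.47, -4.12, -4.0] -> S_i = Random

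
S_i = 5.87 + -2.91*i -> [5.87, 2.96, 0.05, -2.86, -5.77]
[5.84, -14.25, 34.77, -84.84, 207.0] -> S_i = 5.84*(-2.44)^i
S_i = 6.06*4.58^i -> [6.06, 27.75, 127.12, 582.2, 2666.46]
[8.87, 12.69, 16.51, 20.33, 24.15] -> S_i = 8.87 + 3.82*i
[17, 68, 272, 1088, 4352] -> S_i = 17*4^i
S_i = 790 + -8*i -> [790, 782, 774, 766, 758]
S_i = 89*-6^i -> [89, -534, 3204, -19224, 115344]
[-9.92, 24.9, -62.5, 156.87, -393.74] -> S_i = -9.92*(-2.51)^i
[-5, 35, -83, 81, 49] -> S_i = Random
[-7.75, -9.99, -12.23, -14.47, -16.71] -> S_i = -7.75 + -2.24*i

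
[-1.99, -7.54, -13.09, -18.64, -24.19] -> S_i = -1.99 + -5.55*i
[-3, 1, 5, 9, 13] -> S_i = -3 + 4*i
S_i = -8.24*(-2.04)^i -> [-8.24, 16.81, -34.29, 69.95, -142.71]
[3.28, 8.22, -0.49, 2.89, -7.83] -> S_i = Random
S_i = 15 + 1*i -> [15, 16, 17, 18, 19]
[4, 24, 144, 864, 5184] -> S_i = 4*6^i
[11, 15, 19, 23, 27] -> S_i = 11 + 4*i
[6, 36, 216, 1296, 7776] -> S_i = 6*6^i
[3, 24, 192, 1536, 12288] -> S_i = 3*8^i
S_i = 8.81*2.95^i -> [8.81, 25.99, 76.67, 226.17, 667.21]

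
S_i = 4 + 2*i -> [4, 6, 8, 10, 12]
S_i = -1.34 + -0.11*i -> [-1.34, -1.45, -1.56, -1.67, -1.78]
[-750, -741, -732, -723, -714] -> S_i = -750 + 9*i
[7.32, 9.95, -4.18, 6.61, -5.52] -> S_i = Random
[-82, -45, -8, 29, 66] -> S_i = -82 + 37*i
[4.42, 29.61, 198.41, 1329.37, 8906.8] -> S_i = 4.42*6.70^i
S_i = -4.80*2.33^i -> [-4.8, -11.18, -26.06, -60.72, -141.47]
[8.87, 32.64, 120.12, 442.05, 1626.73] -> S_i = 8.87*3.68^i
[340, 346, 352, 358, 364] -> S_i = 340 + 6*i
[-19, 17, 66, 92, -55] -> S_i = Random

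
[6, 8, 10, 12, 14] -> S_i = 6 + 2*i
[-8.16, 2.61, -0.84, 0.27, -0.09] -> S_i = -8.16*(-0.32)^i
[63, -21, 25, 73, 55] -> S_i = Random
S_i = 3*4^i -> [3, 12, 48, 192, 768]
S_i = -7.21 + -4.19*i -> [-7.21, -11.4, -15.59, -19.78, -23.97]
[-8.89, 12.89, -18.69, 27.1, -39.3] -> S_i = -8.89*(-1.45)^i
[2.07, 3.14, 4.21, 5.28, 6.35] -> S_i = 2.07 + 1.07*i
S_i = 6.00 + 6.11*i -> [6.0, 12.11, 18.22, 24.33, 30.44]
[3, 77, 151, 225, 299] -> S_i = 3 + 74*i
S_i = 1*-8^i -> [1, -8, 64, -512, 4096]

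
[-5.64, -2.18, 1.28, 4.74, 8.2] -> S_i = -5.64 + 3.46*i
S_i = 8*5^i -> [8, 40, 200, 1000, 5000]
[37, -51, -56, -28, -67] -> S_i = Random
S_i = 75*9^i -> [75, 675, 6075, 54675, 492075]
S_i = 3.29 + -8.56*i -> [3.29, -5.27, -13.83, -22.39, -30.95]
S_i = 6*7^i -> [6, 42, 294, 2058, 14406]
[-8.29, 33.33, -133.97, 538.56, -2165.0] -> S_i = -8.29*(-4.02)^i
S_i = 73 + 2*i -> [73, 75, 77, 79, 81]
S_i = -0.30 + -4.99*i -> [-0.3, -5.29, -10.28, -15.27, -20.26]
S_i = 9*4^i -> [9, 36, 144, 576, 2304]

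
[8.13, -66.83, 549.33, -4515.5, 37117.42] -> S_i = 8.13*(-8.22)^i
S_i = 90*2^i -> [90, 180, 360, 720, 1440]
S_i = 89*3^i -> [89, 267, 801, 2403, 7209]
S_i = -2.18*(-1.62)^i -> [-2.18, 3.53, -5.72, 9.27, -15.01]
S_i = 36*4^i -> [36, 144, 576, 2304, 9216]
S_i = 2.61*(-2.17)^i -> [2.61, -5.66, 12.29, -26.67, 57.87]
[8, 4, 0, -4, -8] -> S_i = 8 + -4*i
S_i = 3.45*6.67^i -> [3.45, 23.01, 153.49, 1023.76, 6828.45]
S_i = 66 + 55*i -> [66, 121, 176, 231, 286]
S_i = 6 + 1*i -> [6, 7, 8, 9, 10]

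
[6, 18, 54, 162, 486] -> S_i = 6*3^i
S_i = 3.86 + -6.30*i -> [3.86, -2.44, -8.74, -15.04, -21.34]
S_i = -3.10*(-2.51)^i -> [-3.1, 7.78, -19.53, 49.02, -123.04]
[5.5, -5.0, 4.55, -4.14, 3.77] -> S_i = 5.50*(-0.91)^i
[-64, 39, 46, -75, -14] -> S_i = Random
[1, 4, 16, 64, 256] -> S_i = 1*4^i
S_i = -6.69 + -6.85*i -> [-6.69, -13.54, -20.39, -27.24, -34.09]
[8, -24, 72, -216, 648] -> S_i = 8*-3^i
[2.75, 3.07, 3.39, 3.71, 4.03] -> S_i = 2.75 + 0.32*i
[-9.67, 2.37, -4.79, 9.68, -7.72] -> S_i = Random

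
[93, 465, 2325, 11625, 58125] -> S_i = 93*5^i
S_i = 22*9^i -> [22, 198, 1782, 16038, 144342]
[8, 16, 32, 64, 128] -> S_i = 8*2^i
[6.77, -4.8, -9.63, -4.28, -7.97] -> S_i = Random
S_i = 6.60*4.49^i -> [6.6, 29.63, 133.06, 597.42, 2682.44]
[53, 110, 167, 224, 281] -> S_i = 53 + 57*i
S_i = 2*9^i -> [2, 18, 162, 1458, 13122]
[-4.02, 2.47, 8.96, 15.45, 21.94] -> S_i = -4.02 + 6.49*i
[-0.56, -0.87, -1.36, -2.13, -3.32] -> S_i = -0.56*1.56^i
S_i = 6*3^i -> [6, 18, 54, 162, 486]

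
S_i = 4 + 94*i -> [4, 98, 192, 286, 380]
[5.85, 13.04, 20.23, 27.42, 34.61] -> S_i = 5.85 + 7.19*i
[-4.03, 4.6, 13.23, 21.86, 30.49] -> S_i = -4.03 + 8.63*i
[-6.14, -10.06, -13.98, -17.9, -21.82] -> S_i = -6.14 + -3.92*i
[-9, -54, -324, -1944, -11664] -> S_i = -9*6^i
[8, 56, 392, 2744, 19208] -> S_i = 8*7^i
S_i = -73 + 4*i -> [-73, -69, -65, -61, -57]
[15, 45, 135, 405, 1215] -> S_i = 15*3^i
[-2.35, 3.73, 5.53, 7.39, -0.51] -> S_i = Random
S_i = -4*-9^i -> [-4, 36, -324, 2916, -26244]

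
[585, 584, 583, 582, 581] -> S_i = 585 + -1*i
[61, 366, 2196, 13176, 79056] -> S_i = 61*6^i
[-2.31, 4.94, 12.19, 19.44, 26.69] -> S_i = -2.31 + 7.25*i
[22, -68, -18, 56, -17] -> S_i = Random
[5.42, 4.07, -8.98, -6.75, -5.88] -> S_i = Random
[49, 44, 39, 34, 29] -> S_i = 49 + -5*i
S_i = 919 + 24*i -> [919, 943, 967, 991, 1015]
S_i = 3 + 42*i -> [3, 45, 87, 129, 171]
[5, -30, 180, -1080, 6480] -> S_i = 5*-6^i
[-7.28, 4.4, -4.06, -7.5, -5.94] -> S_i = Random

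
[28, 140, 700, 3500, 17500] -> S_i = 28*5^i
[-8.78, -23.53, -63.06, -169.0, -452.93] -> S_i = -8.78*2.68^i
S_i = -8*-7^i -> [-8, 56, -392, 2744, -19208]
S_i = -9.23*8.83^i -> [-9.23, -81.5, -719.65, -6354.54, -56110.55]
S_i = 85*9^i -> [85, 765, 6885, 61965, 557685]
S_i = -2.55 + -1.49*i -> [-2.55, -4.04, -5.53, -7.02, -8.51]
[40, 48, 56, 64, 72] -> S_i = 40 + 8*i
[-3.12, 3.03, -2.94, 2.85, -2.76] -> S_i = -3.12*(-0.97)^i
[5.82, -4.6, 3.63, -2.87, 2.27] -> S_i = 5.82*(-0.79)^i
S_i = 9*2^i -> [9, 18, 36, 72, 144]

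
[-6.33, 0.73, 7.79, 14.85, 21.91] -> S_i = -6.33 + 7.06*i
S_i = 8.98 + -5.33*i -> [8.98, 3.65, -1.68, -7.01, -12.34]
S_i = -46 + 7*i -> [-46, -39, -32, -25, -18]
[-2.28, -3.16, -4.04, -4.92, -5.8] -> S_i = -2.28 + -0.88*i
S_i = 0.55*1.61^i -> [0.55, 0.89, 1.43, 2.3, 3.7]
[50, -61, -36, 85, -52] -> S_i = Random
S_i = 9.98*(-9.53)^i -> [9.98, -95.11, 906.39, -8637.92, 82319.39]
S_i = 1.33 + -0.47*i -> [1.33, 0.86, 0.39, -0.08, -0.55]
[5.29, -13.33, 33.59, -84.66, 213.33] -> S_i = 5.29*(-2.52)^i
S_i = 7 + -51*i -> [7, -44, -95, -146, -197]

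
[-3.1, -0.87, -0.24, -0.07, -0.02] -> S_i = -3.10*0.28^i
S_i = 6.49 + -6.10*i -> [6.49, 0.39, -5.71, -11.81, -17.91]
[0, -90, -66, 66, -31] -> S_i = Random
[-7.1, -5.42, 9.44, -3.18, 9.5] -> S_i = Random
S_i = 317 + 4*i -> [317, 321, 325, 329, 333]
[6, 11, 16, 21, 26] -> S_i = 6 + 5*i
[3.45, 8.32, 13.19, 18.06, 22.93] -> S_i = 3.45 + 4.87*i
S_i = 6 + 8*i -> [6, 14, 22, 30, 38]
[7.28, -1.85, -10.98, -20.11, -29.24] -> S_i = 7.28 + -9.13*i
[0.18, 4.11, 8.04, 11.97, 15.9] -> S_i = 0.18 + 3.93*i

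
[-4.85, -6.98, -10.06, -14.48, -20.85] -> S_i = -4.85*1.44^i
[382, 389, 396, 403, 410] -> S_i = 382 + 7*i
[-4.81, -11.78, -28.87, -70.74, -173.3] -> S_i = -4.81*2.45^i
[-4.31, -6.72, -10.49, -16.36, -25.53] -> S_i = -4.31*1.56^i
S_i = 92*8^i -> [92, 736, 5888, 47104, 376832]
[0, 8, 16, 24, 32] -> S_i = 0 + 8*i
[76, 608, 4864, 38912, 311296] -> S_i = 76*8^i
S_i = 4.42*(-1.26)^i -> [4.42, -5.57, 7.02, -8.84, 11.14]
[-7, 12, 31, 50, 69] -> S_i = -7 + 19*i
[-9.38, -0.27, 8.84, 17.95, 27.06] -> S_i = -9.38 + 9.11*i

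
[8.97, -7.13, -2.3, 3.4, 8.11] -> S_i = Random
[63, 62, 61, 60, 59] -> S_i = 63 + -1*i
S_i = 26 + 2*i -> [26, 28, 30, 32, 34]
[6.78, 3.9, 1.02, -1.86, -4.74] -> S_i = 6.78 + -2.88*i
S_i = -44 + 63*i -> [-44, 19, 82, 145, 208]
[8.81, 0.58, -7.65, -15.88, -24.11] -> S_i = 8.81 + -8.23*i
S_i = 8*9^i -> [8, 72, 648, 5832, 52488]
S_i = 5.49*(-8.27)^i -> [5.49, -45.4, 375.48, -3105.19, 25679.96]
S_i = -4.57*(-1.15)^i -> [-4.57, 5.26, -6.04, 6.95, -7.99]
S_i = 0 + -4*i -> [0, -4, -8, -12, -16]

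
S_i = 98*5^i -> [98, 490, 2450, 12250, 61250]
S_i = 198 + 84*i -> [198, 282, 366, 450, 534]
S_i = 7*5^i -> [7, 35, 175, 875, 4375]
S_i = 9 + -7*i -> [9, 2, -5, -12, -19]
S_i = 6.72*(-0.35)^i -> [6.72, -2.35, 0.82, -0.29, 0.1]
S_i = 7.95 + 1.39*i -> [7.95, 9.34, 10.73, 12.12, 13.51]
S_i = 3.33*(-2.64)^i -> [3.33, -8.79, 23.21, -61.27, 161.76]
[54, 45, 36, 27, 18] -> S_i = 54 + -9*i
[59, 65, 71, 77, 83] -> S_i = 59 + 6*i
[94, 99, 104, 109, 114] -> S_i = 94 + 5*i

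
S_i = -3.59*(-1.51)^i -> [-3.59, 5.42, -8.19, 12.36, -18.66]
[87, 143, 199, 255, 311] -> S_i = 87 + 56*i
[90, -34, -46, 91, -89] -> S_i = Random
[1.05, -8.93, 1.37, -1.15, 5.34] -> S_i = Random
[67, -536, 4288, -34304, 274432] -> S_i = 67*-8^i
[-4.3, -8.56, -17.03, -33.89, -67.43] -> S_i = -4.30*1.99^i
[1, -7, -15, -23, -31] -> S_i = 1 + -8*i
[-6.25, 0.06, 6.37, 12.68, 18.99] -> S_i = -6.25 + 6.31*i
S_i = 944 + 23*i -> [944, 967, 990, 1013, 1036]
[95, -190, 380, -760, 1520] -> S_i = 95*-2^i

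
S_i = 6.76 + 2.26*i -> [6.76, 9.02, 11.28, 13.54, 15.8]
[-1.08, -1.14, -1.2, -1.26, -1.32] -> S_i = -1.08 + -0.06*i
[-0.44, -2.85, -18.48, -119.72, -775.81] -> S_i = -0.44*6.48^i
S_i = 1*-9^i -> [1, -9, 81, -729, 6561]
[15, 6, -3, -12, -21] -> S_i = 15 + -9*i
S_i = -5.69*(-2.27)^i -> [-5.69, 12.92, -29.32, 66.56, -151.08]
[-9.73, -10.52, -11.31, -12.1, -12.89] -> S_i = -9.73 + -0.79*i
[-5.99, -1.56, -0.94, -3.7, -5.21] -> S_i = Random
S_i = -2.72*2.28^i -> [-2.72, -6.2, -14.14, -32.24, -73.5]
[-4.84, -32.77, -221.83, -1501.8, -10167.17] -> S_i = -4.84*6.77^i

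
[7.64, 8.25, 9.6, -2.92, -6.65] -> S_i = Random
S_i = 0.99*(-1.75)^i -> [0.99, -1.73, 3.03, -5.31, 9.29]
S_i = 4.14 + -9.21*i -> [4.14, -5.07, -14.28, -23.49, -32.7]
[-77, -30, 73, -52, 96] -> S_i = Random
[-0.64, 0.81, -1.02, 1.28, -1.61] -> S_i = -0.64*(-1.26)^i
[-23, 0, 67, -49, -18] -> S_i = Random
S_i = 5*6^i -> [5, 30, 180, 1080, 6480]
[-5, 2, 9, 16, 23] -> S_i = -5 + 7*i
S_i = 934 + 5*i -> [934, 939, 944, 949, 954]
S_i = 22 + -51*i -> [22, -29, -80, -131, -182]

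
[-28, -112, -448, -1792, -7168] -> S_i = -28*4^i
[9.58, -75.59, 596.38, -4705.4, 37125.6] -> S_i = 9.58*(-7.89)^i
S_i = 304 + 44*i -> [304, 348, 392, 436, 480]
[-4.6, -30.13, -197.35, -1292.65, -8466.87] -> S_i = -4.60*6.55^i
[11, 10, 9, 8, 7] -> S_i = 11 + -1*i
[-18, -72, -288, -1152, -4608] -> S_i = -18*4^i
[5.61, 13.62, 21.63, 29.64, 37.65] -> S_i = 5.61 + 8.01*i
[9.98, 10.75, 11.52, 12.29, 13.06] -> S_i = 9.98 + 0.77*i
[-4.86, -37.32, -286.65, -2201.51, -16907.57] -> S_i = -4.86*7.68^i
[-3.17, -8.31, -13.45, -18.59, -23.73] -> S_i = -3.17 + -5.14*i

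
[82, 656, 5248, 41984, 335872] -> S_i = 82*8^i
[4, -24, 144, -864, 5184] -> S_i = 4*-6^i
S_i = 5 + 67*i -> [5, 72, 139, 206, 273]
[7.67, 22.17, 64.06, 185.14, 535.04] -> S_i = 7.67*2.89^i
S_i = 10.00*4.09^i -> [10.0, 40.9, 167.28, 684.18, 2798.29]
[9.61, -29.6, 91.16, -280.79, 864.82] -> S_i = 9.61*(-3.08)^i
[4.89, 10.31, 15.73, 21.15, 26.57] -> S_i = 4.89 + 5.42*i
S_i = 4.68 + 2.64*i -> [4.68, 7.32, 9.96, 12.6, 15.24]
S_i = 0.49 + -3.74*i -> [0.49, -3.25, -6.99, -10.73, -14.47]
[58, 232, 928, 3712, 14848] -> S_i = 58*4^i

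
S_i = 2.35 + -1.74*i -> [2.35, 0.61, -1.13, -2.87, -4.61]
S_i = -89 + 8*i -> [-89, -81, -73, -65, -57]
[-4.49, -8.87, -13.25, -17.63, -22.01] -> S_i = -4.49 + -4.38*i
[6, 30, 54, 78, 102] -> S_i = 6 + 24*i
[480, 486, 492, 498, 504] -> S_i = 480 + 6*i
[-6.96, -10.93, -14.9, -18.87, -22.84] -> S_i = -6.96 + -3.97*i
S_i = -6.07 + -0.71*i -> [-6.07, -6.78, -7.49, -8.2, -8.91]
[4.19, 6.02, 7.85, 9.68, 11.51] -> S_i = 4.19 + 1.83*i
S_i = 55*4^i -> [55, 220, 880, 3520, 14080]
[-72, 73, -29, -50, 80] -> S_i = Random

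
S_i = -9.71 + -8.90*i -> [-9.71, -18.61, -27.51, -36.41, -45.31]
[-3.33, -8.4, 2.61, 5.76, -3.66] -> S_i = Random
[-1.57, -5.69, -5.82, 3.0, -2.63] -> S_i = Random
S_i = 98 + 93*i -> [98, 191, 284, 377, 470]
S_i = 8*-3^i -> [8, -24, 72, -216, 648]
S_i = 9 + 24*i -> [9, 33, 57, 81, 105]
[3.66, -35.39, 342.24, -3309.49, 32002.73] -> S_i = 3.66*(-9.67)^i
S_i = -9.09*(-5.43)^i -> [-9.09, 49.36, -268.02, 1455.34, -7902.48]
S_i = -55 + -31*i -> [-55, -86, -117, -148, -179]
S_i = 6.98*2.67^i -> [6.98, 18.64, 49.76, 132.86, 354.73]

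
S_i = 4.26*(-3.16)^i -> [4.26, -13.46, 42.54, -134.42, 424.77]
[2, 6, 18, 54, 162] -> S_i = 2*3^i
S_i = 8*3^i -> [8, 24, 72, 216, 648]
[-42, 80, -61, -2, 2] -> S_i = Random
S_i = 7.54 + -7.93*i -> [7.54, -0.39, -8.32, -16.25, -24.18]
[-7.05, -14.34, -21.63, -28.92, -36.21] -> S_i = -7.05 + -7.29*i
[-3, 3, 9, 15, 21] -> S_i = -3 + 6*i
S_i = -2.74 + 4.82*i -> [-2.74, 2.08, 6.9, 11.72, 16.54]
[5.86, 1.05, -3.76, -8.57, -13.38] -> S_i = 5.86 + -4.81*i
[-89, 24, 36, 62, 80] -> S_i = Random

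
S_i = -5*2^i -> [-5, -10, -20, -40, -80]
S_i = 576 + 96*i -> [576, 672, 768, 864, 960]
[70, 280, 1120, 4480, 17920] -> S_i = 70*4^i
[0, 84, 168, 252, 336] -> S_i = 0 + 84*i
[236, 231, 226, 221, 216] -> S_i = 236 + -5*i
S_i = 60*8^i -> [60, 480, 3840, 30720, 245760]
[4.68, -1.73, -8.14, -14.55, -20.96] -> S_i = 4.68 + -6.41*i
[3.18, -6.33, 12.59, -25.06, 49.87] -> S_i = 3.18*(-1.99)^i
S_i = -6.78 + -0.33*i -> [-6.78, -7.11, -7.44, -7.77, -8.1]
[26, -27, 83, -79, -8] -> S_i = Random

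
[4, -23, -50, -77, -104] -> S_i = 4 + -27*i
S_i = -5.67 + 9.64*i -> [-5.67, 3.97, 13.61, 23.25, 32.89]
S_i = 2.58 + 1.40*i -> [2.58, 3.98, 5.38, 6.78, 8.18]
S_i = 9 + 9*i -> [9, 18, 27, 36, 45]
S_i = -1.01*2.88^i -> [-1.01, -2.91, -8.38, -24.13, -69.49]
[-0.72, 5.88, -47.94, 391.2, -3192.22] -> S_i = -0.72*(-8.16)^i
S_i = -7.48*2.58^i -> [-7.48, -19.3, -49.79, -128.46, -331.42]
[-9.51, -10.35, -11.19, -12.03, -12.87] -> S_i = -9.51 + -0.84*i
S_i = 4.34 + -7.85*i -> [4.34, -3.51, -11.36, -19.21, -27.06]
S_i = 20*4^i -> [20, 80, 320, 1280, 5120]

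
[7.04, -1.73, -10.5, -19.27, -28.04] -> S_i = 7.04 + -8.77*i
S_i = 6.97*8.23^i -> [6.97, 57.36, 472.1, 3885.37, 31976.59]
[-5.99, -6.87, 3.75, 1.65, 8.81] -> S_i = Random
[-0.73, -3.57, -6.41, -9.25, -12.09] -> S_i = -0.73 + -2.84*i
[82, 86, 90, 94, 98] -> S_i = 82 + 4*i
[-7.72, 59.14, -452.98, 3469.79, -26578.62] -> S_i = -7.72*(-7.66)^i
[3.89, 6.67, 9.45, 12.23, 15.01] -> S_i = 3.89 + 2.78*i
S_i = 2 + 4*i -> [2, 6, 10, 14, 18]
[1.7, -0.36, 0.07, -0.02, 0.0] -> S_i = 1.70*(-0.21)^i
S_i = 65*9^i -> [65, 585, 5265, 47385, 426465]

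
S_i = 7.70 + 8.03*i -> [7.7, 15.73, 23.76, 31.79, 39.82]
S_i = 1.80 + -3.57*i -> [1.8, -1.77, -5.34, -8.91, -12.48]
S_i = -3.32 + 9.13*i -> [-3.32, 5.81, 14.94, 24.07, 33.2]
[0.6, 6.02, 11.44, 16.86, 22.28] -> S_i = 0.60 + 5.42*i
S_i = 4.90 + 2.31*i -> [4.9, 7.21, 9.52, 11.83, 14.14]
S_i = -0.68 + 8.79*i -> [-0.68, 8.11, 16.9, 25.69, 34.48]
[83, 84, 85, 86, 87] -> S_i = 83 + 1*i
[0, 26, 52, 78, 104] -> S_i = 0 + 26*i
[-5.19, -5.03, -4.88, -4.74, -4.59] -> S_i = -5.19*0.97^i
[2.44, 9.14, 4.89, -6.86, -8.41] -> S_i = Random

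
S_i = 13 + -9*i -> [13, 4, -5, -14, -23]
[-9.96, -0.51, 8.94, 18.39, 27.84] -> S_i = -9.96 + 9.45*i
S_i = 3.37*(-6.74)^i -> [3.37, -22.71, 153.09, -1031.83, 6954.56]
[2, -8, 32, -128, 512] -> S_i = 2*-4^i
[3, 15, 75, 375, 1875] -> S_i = 3*5^i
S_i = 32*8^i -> [32, 256, 2048, 16384, 131072]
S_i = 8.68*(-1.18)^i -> [8.68, -10.24, 12.09, -14.26, 16.83]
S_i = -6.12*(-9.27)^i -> [-6.12, 56.73, -525.91, 4875.18, -45192.92]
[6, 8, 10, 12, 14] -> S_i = 6 + 2*i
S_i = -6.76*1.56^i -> [-6.76, -10.55, -16.45, -25.66, -40.04]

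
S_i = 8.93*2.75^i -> [8.93, 24.56, 67.53, 185.72, 510.72]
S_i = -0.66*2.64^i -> [-0.66, -1.74, -4.6, -12.14, -32.06]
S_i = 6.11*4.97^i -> [6.11, 30.37, 150.92, 750.08, 3727.92]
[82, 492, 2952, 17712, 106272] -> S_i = 82*6^i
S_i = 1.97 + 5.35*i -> [1.97, 7.32, 12.67, 18.02, 23.37]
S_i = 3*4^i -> [3, 12, 48, 192, 768]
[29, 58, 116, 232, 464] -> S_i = 29*2^i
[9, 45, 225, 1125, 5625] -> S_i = 9*5^i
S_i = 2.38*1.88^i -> [2.38, 4.47, 8.41, 15.81, 29.73]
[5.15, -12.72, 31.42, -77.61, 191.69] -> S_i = 5.15*(-2.47)^i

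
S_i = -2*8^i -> [-2, -16, -128, -1024, -8192]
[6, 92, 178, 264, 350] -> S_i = 6 + 86*i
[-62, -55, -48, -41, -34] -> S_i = -62 + 7*i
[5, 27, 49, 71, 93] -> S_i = 5 + 22*i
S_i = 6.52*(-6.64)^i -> [6.52, -43.29, 287.46, -1908.76, 12674.18]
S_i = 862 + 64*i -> [862, 926, 990, 1054, 1118]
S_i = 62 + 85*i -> [62, 147, 232, 317, 402]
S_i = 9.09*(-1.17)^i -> [9.09, -10.64, 12.44, -14.56, 17.03]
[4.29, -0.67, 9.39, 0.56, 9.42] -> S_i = Random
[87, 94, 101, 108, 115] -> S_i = 87 + 7*i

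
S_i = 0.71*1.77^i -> [0.71, 1.26, 2.22, 3.94, 6.97]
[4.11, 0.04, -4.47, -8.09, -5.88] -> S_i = Random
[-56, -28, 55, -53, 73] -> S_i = Random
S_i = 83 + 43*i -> [83, 126, 169, 212, 255]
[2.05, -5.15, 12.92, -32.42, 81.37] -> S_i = 2.05*(-2.51)^i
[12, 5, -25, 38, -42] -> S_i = Random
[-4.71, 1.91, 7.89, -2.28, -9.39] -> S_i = Random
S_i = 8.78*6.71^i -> [8.78, 58.91, 395.31, 2652.54, 17798.55]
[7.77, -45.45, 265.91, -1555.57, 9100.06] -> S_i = 7.77*(-5.85)^i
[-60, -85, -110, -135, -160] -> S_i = -60 + -25*i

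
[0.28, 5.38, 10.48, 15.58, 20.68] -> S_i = 0.28 + 5.10*i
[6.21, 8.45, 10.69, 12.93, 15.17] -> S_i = 6.21 + 2.24*i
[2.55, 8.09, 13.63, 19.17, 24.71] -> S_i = 2.55 + 5.54*i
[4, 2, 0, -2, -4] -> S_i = 4 + -2*i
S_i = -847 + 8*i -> [-847, -839, -831, -823, -815]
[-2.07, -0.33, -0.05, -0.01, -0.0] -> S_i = -2.07*0.16^i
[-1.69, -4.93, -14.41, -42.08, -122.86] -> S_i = -1.69*2.92^i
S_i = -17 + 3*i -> [-17, -14, -11, -8, -5]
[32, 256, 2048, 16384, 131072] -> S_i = 32*8^i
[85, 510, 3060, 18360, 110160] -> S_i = 85*6^i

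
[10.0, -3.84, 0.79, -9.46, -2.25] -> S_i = Random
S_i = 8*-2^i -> [8, -16, 32, -64, 128]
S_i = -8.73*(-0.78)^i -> [-8.73, 6.81, -5.31, 4.14, -3.23]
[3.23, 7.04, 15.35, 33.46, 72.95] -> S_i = 3.23*2.18^i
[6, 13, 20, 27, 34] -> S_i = 6 + 7*i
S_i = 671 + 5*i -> [671, 676, 681, 686, 691]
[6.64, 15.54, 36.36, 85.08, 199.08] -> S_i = 6.64*2.34^i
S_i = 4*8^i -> [4, 32, 256, 2048, 16384]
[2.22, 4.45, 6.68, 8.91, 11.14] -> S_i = 2.22 + 2.23*i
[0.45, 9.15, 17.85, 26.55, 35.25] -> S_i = 0.45 + 8.70*i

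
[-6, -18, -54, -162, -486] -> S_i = -6*3^i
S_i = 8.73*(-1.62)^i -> [8.73, -14.14, 22.91, -37.12, 60.13]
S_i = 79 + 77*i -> [79, 156, 233, 310, 387]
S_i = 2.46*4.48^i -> [2.46, 11.02, 49.37, 221.19, 990.94]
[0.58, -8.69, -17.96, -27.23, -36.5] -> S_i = 0.58 + -9.27*i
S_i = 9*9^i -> [9, 81, 729, 6561, 59049]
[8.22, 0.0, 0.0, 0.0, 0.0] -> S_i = 8.22*0.00^i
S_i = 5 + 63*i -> [5, 68, 131, 194, 257]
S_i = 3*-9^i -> [3, -27, 243, -2187, 19683]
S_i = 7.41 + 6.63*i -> [7.41, 14.04, 20.67, 27.3, 33.93]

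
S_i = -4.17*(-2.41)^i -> [-4.17, 10.05, -24.22, 58.37, -140.67]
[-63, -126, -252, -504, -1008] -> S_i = -63*2^i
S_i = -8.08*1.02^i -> [-8.08, -8.24, -8.41, -8.57, -8.75]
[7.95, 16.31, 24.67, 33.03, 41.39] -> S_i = 7.95 + 8.36*i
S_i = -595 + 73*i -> [-595, -522, -449, -376, -303]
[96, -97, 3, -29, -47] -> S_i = Random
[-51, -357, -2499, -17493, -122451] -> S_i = -51*7^i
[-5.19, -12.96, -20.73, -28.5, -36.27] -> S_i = -5.19 + -7.77*i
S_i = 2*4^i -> [2, 8, 32, 128, 512]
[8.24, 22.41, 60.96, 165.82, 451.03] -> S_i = 8.24*2.72^i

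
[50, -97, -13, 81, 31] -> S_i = Random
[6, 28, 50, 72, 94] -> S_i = 6 + 22*i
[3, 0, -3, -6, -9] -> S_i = 3 + -3*i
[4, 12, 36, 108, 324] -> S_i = 4*3^i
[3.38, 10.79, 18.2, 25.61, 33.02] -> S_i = 3.38 + 7.41*i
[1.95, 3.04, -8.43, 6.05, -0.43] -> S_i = Random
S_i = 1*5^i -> [1, 5, 25, 125, 625]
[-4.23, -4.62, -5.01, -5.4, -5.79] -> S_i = -4.23 + -0.39*i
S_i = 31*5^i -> [31, 155, 775, 3875, 19375]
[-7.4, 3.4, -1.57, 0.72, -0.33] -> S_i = -7.40*(-0.46)^i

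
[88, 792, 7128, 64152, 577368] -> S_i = 88*9^i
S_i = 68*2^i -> [68, 136, 272, 544, 1088]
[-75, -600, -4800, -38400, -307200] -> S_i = -75*8^i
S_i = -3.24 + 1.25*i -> [-3.24, -1.99, -0.74, 0.51, 1.76]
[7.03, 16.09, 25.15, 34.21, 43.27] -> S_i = 7.03 + 9.06*i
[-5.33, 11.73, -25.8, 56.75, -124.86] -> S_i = -5.33*(-2.20)^i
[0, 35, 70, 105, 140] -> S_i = 0 + 35*i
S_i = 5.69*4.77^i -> [5.69, 27.14, 129.46, 617.54, 2945.68]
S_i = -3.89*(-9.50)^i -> [-3.89, 36.96, -351.07, 3335.19, -31684.29]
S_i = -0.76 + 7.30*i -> [-0.76, 6.54, 13.84, 21.14, 28.44]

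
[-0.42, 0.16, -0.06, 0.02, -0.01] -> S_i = -0.42*(-0.39)^i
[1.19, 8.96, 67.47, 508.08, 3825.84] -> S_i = 1.19*7.53^i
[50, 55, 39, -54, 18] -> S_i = Random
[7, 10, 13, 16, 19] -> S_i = 7 + 3*i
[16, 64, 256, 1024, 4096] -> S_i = 16*4^i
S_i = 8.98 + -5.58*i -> [8.98, 3.4, -2.18, -7.76, -13.34]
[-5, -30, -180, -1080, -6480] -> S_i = -5*6^i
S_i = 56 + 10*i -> [56, 66, 76, 86, 96]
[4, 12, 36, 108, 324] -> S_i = 4*3^i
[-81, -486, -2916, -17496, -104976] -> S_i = -81*6^i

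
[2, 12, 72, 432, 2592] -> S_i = 2*6^i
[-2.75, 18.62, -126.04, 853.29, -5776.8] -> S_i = -2.75*(-6.77)^i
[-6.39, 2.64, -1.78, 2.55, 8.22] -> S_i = Random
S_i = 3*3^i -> [3, 9, 27, 81, 243]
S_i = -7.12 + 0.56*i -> [-7.12, -6.56, -6.0, -5.44, -4.88]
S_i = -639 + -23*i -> [-639, -662, -685, -708, -731]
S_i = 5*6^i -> [5, 30, 180, 1080, 6480]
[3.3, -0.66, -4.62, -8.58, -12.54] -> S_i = 3.30 + -3.96*i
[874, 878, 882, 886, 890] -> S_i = 874 + 4*i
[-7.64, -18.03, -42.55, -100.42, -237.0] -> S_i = -7.64*2.36^i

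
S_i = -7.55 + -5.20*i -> [-7.55, -12.75, -17.95, -23.15, -28.35]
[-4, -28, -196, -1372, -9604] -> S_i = -4*7^i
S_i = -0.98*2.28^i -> [-0.98, -2.23, -5.09, -11.62, -26.48]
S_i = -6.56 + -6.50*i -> [-6.56, -13.06, -19.56, -26.06, -32.56]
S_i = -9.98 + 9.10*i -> [-9.98, -0.88, 8.22, 17.32, 26.42]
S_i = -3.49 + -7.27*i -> [-3.49, -10.76, -18.03, -25.3, -32.57]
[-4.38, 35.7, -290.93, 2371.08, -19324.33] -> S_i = -4.38*(-8.15)^i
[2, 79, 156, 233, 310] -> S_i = 2 + 77*i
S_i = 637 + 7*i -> [637, 644, 651, 658, 665]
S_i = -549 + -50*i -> [-549, -599, -649, -699, -749]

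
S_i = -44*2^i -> [-44, -88, -176, -352, -704]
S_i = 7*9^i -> [7, 63, 567, 5103, 45927]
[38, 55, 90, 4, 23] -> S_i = Random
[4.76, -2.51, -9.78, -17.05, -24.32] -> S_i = 4.76 + -7.27*i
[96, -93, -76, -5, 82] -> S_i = Random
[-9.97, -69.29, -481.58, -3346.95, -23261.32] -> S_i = -9.97*6.95^i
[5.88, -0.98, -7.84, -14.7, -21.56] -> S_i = 5.88 + -6.86*i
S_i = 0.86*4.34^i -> [0.86, 3.73, 16.2, 70.3, 305.11]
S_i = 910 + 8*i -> [910, 918, 926, 934, 942]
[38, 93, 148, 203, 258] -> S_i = 38 + 55*i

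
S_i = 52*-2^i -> [52, -104, 208, -416, 832]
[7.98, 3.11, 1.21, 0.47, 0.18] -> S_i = 7.98*0.39^i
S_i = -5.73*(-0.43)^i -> [-5.73, 2.46, -1.06, 0.46, -0.2]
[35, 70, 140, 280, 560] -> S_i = 35*2^i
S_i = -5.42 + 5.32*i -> [-5.42, -0.1, 5.22, 10.54, 15.86]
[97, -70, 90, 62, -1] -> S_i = Random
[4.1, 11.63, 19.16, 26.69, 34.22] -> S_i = 4.10 + 7.53*i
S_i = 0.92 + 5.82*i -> [0.92, 6.74, 12.56, 18.38, 24.2]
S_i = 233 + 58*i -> [233, 291, 349, 407, 465]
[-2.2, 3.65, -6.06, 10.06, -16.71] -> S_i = -2.20*(-1.66)^i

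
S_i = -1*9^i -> [-1, -9, -81, -729, -6561]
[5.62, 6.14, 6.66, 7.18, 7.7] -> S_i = 5.62 + 0.52*i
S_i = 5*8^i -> [5, 40, 320, 2560, 20480]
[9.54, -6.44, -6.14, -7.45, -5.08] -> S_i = Random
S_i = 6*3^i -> [6, 18, 54, 162, 486]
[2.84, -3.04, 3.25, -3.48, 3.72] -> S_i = 2.84*(-1.07)^i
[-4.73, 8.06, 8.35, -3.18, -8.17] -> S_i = Random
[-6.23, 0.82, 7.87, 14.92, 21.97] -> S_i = -6.23 + 7.05*i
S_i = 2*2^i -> [2, 4, 8, 16, 32]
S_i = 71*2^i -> [71, 142, 284, 568, 1136]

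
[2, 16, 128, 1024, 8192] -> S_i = 2*8^i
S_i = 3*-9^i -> [3, -27, 243, -2187, 19683]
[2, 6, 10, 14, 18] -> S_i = 2 + 4*i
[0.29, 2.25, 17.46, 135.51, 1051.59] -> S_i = 0.29*7.76^i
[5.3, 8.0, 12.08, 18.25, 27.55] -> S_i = 5.30*1.51^i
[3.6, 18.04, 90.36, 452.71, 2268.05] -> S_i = 3.60*5.01^i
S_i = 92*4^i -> [92, 368, 1472, 5888, 23552]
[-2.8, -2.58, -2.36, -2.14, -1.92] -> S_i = -2.80 + 0.22*i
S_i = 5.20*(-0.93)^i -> [5.2, -4.84, 4.5, -4.18, 3.89]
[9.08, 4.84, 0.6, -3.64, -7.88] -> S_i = 9.08 + -4.24*i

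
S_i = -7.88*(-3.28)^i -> [-7.88, 25.85, -84.78, 278.07, -912.06]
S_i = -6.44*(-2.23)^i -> [-6.44, 14.36, -32.03, 71.42, -159.26]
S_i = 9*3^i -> [9, 27, 81, 243, 729]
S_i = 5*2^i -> [5, 10, 20, 40, 80]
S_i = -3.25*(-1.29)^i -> [-3.25, 4.19, -5.41, 6.98, -9.0]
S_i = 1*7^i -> [1, 7, 49, 343, 2401]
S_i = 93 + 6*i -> [93, 99, 105, 111, 117]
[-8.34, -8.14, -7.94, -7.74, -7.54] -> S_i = -8.34 + 0.20*i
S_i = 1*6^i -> [1, 6, 36, 216, 1296]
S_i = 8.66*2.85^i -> [8.66, 24.68, 70.34, 200.47, 571.34]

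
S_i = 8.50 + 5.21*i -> [8.5, 13.71, 18.92, 24.13, 29.34]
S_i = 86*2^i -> [86, 172, 344, 688, 1376]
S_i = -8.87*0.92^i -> [-8.87, -8.16, -7.51, -6.91, -6.35]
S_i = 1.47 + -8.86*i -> [1.47, -7.39, -16.25, -25.11, -33.97]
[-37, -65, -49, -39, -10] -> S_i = Random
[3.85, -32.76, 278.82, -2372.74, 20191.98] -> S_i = 3.85*(-8.51)^i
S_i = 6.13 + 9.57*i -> [6.13, 15.7, 25.27, 34.84, 44.41]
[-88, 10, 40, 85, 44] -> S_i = Random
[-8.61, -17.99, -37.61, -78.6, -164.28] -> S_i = -8.61*2.09^i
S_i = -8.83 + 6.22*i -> [-8.83, -2.61, 3.61, 9.83, 16.05]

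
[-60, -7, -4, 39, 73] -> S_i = Random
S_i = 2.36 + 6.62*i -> [2.36, 8.98, 15.6, 22.22, 28.84]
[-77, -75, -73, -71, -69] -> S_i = -77 + 2*i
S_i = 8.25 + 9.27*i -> [8.25, 17.52, 26.79, 36.06, 45.33]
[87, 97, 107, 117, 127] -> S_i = 87 + 10*i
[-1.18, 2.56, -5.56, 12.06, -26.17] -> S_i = -1.18*(-2.17)^i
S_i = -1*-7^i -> [-1, 7, -49, 343, -2401]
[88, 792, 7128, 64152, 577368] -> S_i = 88*9^i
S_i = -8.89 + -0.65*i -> [-8.89, -9.54, -10.19, -10.84, -11.49]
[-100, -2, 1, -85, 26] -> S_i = Random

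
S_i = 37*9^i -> [37, 333, 2997, 26973, 242757]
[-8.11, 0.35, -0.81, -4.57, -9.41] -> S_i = Random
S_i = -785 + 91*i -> [-785, -694, -603, -512, -421]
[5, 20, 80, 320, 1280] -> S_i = 5*4^i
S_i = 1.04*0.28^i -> [1.04, 0.29, 0.08, 0.02, 0.01]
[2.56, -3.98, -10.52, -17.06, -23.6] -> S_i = 2.56 + -6.54*i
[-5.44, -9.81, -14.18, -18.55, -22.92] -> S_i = -5.44 + -4.37*i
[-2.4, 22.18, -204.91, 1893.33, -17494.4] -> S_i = -2.40*(-9.24)^i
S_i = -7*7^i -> [-7, -49, -343, -2401, -16807]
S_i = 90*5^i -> [90, 450, 2250, 11250, 56250]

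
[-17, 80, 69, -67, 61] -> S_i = Random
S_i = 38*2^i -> [38, 76, 152, 304, 608]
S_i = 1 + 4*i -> [1, 5, 9, 13, 17]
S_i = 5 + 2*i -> [5, 7, 9, 11, 13]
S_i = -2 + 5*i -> [-2, 3, 8, 13, 18]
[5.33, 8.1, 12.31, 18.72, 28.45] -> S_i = 5.33*1.52^i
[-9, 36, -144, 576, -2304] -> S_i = -9*-4^i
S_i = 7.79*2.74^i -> [7.79, 21.34, 58.48, 160.25, 439.08]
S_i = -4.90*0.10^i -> [-4.9, -0.49, -0.05, -0.0, -0.0]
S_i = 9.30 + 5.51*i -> [9.3, 14.81, 20.32, 25.83, 31.34]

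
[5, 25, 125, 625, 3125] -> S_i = 5*5^i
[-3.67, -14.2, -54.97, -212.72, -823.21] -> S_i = -3.67*3.87^i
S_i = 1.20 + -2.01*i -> [1.2, -0.81, -2.82, -4.83, -6.84]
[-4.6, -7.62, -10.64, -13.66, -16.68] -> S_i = -4.60 + -3.02*i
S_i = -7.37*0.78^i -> [-7.37, -5.75, -4.48, -3.5, -2.73]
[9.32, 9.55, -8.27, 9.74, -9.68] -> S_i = Random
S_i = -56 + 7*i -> [-56, -49, -42, -35, -28]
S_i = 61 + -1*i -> [61, 60, 59, 58, 57]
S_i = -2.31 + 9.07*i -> [-2.31, 6.76, 15.83, 24.9, 33.97]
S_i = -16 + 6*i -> [-16, -10, -4, 2, 8]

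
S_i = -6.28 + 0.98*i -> [-6.28, -5.3, -4.32, -3.34, -2.36]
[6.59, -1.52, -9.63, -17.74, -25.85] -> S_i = 6.59 + -8.11*i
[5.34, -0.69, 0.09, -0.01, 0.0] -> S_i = 5.34*(-0.13)^i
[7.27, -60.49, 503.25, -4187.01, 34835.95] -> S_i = 7.27*(-8.32)^i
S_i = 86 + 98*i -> [86, 184, 282, 380, 478]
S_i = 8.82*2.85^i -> [8.82, 25.14, 71.64, 204.18, 581.9]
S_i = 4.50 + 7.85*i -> [4.5, 12.35, 20.2, 28.05, 35.9]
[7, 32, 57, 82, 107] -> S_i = 7 + 25*i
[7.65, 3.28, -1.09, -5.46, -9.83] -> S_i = 7.65 + -4.37*i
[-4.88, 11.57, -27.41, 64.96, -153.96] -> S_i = -4.88*(-2.37)^i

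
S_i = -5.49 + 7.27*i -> [-5.49, 1.78, 9.05, 16.32, 23.59]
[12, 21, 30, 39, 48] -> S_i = 12 + 9*i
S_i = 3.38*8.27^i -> [3.38, 27.95, 231.17, 1911.76, 15810.25]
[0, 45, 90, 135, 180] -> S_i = 0 + 45*i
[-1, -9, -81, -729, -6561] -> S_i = -1*9^i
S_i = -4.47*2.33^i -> [-4.47, -10.42, -24.27, -56.54, -131.74]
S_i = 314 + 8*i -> [314, 322, 330, 338, 346]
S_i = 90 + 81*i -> [90, 171, 252, 333, 414]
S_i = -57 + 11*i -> [-57, -46, -35, -24, -13]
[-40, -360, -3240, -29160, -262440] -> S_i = -40*9^i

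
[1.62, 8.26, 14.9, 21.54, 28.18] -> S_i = 1.62 + 6.64*i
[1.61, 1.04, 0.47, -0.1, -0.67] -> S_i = 1.61 + -0.57*i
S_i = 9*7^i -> [9, 63, 441, 3087, 21609]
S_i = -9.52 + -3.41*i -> [-9.52, -12.93, -16.34, -19.75, -23.16]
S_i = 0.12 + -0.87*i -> [0.12, -0.75, -1.62, -2.49, -3.36]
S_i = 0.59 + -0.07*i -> [0.59, 0.52, 0.45, 0.38, 0.31]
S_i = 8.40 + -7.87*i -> [8.4, 0.53, -7.34, -15.21, -23.08]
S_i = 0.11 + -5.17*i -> [0.11, -5.06, -10.23, -15.4, -20.57]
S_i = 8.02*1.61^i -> [8.02, 12.91, 20.79, 33.47, 53.89]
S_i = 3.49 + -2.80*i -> [3.49, 0.69, -2.11, -4.91, -7.71]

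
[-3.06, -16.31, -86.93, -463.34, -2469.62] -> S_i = -3.06*5.33^i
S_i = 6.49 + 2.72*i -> [6.49, 9.21, 11.93, 14.65, 17.37]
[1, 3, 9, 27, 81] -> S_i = 1*3^i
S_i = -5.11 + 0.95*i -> [-5.11, -4.16, -3.21, -2.26, -1.31]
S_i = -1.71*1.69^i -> [-1.71, -2.89, -4.88, -8.25, -13.95]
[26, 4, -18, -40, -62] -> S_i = 26 + -22*i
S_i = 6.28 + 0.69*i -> [6.28, 6.97, 7.66, 8.35, 9.04]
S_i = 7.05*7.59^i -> [7.05, 53.51, 406.14, 3082.58, 23396.79]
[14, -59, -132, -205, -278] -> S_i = 14 + -73*i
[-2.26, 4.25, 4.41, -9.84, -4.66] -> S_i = Random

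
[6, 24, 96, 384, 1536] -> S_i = 6*4^i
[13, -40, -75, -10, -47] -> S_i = Random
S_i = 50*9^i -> [50, 450, 4050, 36450, 328050]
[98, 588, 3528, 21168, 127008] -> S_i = 98*6^i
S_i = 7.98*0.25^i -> [7.98, 2.0, 0.5, 0.12, 0.03]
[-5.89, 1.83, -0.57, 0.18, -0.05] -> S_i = -5.89*(-0.31)^i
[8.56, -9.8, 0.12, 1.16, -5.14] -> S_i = Random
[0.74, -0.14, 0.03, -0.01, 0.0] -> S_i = 0.74*(-0.19)^i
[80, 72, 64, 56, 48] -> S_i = 80 + -8*i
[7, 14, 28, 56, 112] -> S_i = 7*2^i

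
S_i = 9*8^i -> [9, 72, 576, 4608, 36864]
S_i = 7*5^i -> [7, 35, 175, 875, 4375]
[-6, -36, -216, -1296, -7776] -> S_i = -6*6^i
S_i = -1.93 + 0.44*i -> [-1.93, -1.49, -1.05, -0.61, -0.17]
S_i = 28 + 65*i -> [28, 93, 158, 223, 288]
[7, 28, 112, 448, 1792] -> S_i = 7*4^i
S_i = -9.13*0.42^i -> [-9.13, -3.83, -1.61, -0.68, -0.28]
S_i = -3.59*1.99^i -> [-3.59, -7.14, -14.22, -28.29, -56.3]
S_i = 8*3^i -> [8, 24, 72, 216, 648]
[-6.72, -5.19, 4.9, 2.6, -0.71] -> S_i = Random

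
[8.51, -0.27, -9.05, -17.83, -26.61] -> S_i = 8.51 + -8.78*i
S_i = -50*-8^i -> [-50, 400, -3200, 25600, -204800]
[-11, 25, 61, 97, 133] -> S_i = -11 + 36*i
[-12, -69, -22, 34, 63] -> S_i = Random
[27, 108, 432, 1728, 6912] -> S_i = 27*4^i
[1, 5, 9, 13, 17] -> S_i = 1 + 4*i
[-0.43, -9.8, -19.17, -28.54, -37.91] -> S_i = -0.43 + -9.37*i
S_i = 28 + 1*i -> [28, 29, 30, 31, 32]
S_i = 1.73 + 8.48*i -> [1.73, 10.21, 18.69, 27.17, 35.65]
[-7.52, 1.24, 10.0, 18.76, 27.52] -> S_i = -7.52 + 8.76*i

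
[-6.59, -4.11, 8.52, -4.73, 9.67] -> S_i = Random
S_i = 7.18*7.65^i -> [7.18, 54.93, 420.19, 3214.47, 24590.66]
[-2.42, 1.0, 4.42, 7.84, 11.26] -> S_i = -2.42 + 3.42*i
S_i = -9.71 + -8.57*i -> [-9.71, -18.28, -26.85, -35.42, -43.99]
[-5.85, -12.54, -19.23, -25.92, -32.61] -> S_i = -5.85 + -6.69*i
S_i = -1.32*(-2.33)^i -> [-1.32, 3.08, -7.17, 16.7, -38.9]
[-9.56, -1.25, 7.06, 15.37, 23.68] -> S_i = -9.56 + 8.31*i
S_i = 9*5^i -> [9, 45, 225, 1125, 5625]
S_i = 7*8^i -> [7, 56, 448, 3584, 28672]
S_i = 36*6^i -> [36, 216, 1296, 7776, 46656]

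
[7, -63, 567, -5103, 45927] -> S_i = 7*-9^i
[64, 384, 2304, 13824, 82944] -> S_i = 64*6^i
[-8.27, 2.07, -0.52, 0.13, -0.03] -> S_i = -8.27*(-0.25)^i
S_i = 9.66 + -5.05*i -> [9.66, 4.61, -0.44, -5.49, -10.54]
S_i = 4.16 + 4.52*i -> [4.16, 8.68, 13.2, 17.72, 22.24]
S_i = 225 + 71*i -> [225, 296, 367, 438, 509]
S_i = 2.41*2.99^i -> [2.41, 7.21, 21.55, 64.42, 192.62]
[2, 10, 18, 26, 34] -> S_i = 2 + 8*i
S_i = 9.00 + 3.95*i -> [9.0, 12.95, 16.9, 20.85, 24.8]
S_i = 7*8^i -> [7, 56, 448, 3584, 28672]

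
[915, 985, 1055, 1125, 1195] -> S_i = 915 + 70*i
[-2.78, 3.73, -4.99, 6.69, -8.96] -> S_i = -2.78*(-1.34)^i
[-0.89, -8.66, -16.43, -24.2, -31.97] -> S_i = -0.89 + -7.77*i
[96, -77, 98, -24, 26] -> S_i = Random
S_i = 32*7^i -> [32, 224, 1568, 10976, 76832]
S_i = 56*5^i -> [56, 280, 1400, 7000, 35000]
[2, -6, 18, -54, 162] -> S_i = 2*-3^i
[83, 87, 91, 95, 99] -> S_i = 83 + 4*i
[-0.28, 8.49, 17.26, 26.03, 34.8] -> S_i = -0.28 + 8.77*i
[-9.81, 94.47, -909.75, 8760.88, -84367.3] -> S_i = -9.81*(-9.63)^i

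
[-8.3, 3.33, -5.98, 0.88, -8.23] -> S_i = Random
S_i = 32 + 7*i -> [32, 39, 46, 53, 60]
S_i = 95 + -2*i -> [95, 93, 91, 89, 87]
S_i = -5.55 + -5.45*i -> [-5.55, -11.0, -16.45, -21.9, -27.35]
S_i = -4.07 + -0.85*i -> [-4.07, -4.92, -5.77, -6.62, -7.47]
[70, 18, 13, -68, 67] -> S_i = Random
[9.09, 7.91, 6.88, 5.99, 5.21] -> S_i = 9.09*0.87^i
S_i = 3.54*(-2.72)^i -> [3.54, -9.63, 26.19, -71.24, 193.77]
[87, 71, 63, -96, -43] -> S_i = Random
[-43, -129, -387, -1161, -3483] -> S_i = -43*3^i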